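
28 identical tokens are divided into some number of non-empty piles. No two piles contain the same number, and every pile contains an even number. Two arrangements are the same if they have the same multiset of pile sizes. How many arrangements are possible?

The partitions of 28 that satisfy the conditions:
28
26,2
24,4
22,6
22,4,2
20,8
20,6,2
18,10
18,8,2
18,6,4
16,12
16,10,2
16,8,4
16,6,4,2
14,12,2
14,10,4
14,8,6
14,8,4,2
12,10,6
12,10,4,2
12,8,6,2
10,8,6,4
That's 22 in total.

22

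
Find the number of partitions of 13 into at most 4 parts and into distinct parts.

They are:
13
12,1
11,2
10,3
10,2,1
9,4
9,3,1
8,5
8,4,1
8,3,2
7,6
7,5,1
7,4,2
7,3,2,1
6,5,2
6,4,3
6,4,2,1
5,4,3,1

18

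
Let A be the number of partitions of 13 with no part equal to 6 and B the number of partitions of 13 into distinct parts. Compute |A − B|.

Partitions of 13 with no part equal to 6: 86.
Partitions of 13 into distinct parts: 18.
|86 − 18| = 68.

68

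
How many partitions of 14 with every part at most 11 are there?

131

Direct enumeration gives 131 partitions.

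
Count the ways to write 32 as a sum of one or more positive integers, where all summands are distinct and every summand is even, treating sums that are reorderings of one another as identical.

32

There are too many to list fully; the first 12 (by largest part) are:
32
2, 30
4, 28
6, 26
2, 4, 26
8, 24
2, 6, 24
10, 22
2, 8, 22
4, 6, 22
12, 20
2, 10, 20
…and 20 more, for 32 total.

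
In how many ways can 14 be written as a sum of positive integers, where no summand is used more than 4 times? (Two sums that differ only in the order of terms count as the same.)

Enumerating by decreasing first part gives 100 partitions in all.

100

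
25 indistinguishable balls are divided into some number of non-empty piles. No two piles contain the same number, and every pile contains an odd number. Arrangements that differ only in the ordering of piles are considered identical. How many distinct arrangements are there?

12

They are:
25
21 + 3 + 1
19 + 5 + 1
17 + 7 + 1
17 + 5 + 3
15 + 9 + 1
15 + 7 + 3
13 + 11 + 1
13 + 9 + 3
13 + 7 + 5
11 + 9 + 5
9 + 7 + 5 + 3 + 1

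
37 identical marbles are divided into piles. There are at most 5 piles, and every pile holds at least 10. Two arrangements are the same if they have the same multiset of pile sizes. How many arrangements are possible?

Listing the qualifying partitions of 37:
37
27,10
26,11
25,12
24,13
23,14
22,15
21,16
20,17
19,18
17,10,10
16,11,10
15,12,10
15,11,11
14,13,10
14,12,11
13,13,11
13,12,12
That's 18 in total.

18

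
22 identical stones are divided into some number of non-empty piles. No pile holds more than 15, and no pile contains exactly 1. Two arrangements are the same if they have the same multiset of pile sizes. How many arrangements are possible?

199

Counting exhaustively, 199 partitions satisfy the conditions.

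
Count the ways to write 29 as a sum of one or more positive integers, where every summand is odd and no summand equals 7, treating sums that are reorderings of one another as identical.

Enumerating by decreasing first part gives 167 partitions in all.

167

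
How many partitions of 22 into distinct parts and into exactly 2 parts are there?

The partitions of 22 that satisfy the conditions:
21+1
20+2
19+3
18+4
17+5
16+6
15+7
14+8
13+9
12+10

10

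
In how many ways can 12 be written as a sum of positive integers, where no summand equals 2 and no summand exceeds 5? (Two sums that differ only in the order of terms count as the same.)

17

Listing the qualifying partitions of 12:
5,5,1,1
5,4,3
5,4,1,1,1
5,3,3,1
5,3,1,1,1,1
5,1,1,1,1,1,1,1
4,4,4
4,4,3,1
4,4,1,1,1,1
4,3,3,1,1
4,3,1,1,1,1,1
4,1,1,1,1,1,1,1,1
3,3,3,3
3,3,3,1,1,1
3,3,1,1,1,1,1,1
3,1,1,1,1,1,1,1,1,1
1,1,1,1,1,1,1,1,1,1,1,1
That's 17 in total.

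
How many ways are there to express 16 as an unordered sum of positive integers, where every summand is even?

22

Listing the qualifying partitions of 16:
16
2,14
4,12
2,2,12
6,10
2,4,10
2,2,2,10
8,8
2,6,8
4,4,8
2,2,4,8
2,2,2,2,8
4,6,6
2,2,6,6
2,4,4,6
2,2,2,4,6
2,2,2,2,2,6
4,4,4,4
2,2,4,4,4
2,2,2,2,4,4
2,2,2,2,2,2,4
2,2,2,2,2,2,2,2
Counting gives 22.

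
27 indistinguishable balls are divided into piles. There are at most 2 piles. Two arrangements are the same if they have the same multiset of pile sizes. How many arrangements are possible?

14

Enumerating:
27
26,1
25,2
24,3
23,4
22,5
21,6
20,7
19,8
18,9
17,10
16,11
15,12
14,13
Counting gives 14.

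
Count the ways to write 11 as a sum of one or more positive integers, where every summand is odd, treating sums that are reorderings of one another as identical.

12

Enumerating:
11
1 + 1 + 9
1 + 3 + 7
1 + 1 + 1 + 1 + 7
1 + 5 + 5
3 + 3 + 5
1 + 1 + 1 + 3 + 5
1 + 1 + 1 + 1 + 1 + 1 + 5
1 + 1 + 3 + 3 + 3
1 + 1 + 1 + 1 + 1 + 3 + 3
1 + 1 + 1 + 1 + 1 + 1 + 1 + 1 + 3
1 + 1 + 1 + 1 + 1 + 1 + 1 + 1 + 1 + 1 + 1
Counting gives 12.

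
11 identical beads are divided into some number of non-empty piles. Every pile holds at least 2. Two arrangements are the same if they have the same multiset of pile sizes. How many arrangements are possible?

They are:
11
9, 2
8, 3
7, 4
7, 2, 2
6, 5
6, 3, 2
5, 4, 2
5, 3, 3
5, 2, 2, 2
4, 4, 3
4, 3, 2, 2
3, 3, 3, 2
3, 2, 2, 2, 2
Counting gives 14.

14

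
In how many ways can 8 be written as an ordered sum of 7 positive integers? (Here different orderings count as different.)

Equivalently, choose which 6 of the 7 gaps become plus signs: C(7,6) = 7.

7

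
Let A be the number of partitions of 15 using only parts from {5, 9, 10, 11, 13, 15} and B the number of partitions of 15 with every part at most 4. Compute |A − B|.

Partitions of 15 using only parts from {5, 9, 10, 11, 13, 15}: 3.
Partitions of 15 with every part at most 4: 54.
|3 − 54| = 51.

51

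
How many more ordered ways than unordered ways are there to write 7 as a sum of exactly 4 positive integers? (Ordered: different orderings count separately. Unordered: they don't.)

17

Ordered (compositions into 4 parts): C(6,3) = 20.
Partitions of 7 into exactly 4 parts: 3.
Difference: 20 − 3 = 17.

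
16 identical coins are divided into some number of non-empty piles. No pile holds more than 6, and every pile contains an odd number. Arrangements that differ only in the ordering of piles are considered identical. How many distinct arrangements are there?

They are:
5 + 5 + 5 + 1
5 + 5 + 3 + 3
5 + 5 + 3 + 1 + 1 + 1
5 + 5 + 1 + 1 + 1 + 1 + 1 + 1
5 + 3 + 3 + 3 + 1 + 1
5 + 3 + 3 + 1 + 1 + 1 + 1 + 1
5 + 3 + 1 + 1 + 1 + 1 + 1 + 1 + 1 + 1
5 + 1 + 1 + 1 + 1 + 1 + 1 + 1 + 1 + 1 + 1 + 1
3 + 3 + 3 + 3 + 3 + 1
3 + 3 + 3 + 3 + 1 + 1 + 1 + 1
3 + 3 + 3 + 1 + 1 + 1 + 1 + 1 + 1 + 1
3 + 3 + 1 + 1 + 1 + 1 + 1 + 1 + 1 + 1 + 1 + 1
3 + 1 + 1 + 1 + 1 + 1 + 1 + 1 + 1 + 1 + 1 + 1 + 1 + 1
1 + 1 + 1 + 1 + 1 + 1 + 1 + 1 + 1 + 1 + 1 + 1 + 1 + 1 + 1 + 1

14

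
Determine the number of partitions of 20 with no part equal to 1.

137

Systematic enumeration (by largest part, then next-largest, …) yields 137.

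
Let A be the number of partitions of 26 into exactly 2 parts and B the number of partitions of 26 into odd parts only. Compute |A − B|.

Partitions of 26 into exactly 2 parts: 13.
Partitions of 26 into odd parts only: 165.
|13 − 165| = 152.

152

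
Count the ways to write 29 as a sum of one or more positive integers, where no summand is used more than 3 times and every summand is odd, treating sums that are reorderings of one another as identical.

88

Counting exhaustively, 88 partitions satisfy the conditions.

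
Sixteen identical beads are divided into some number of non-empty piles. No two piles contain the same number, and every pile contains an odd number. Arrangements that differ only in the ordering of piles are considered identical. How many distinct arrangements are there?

Enumerating:
15+1
13+3
11+5
9+7
7+5+3+1

5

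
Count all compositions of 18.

131072

The number of compositions of n is 2^(n−1); here 2^17 = 131072.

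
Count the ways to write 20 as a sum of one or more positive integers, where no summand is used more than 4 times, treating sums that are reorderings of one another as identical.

409

Systematic enumeration (by largest part, then next-largest, …) yields 409.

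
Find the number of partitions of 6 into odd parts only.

The partitions of 6 that satisfy the conditions:
1 + 5
3 + 3
1 + 1 + 1 + 3
1 + 1 + 1 + 1 + 1 + 1
Counting gives 4.

4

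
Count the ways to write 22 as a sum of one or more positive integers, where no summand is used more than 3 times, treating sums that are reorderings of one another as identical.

484

There are 484 such partitions.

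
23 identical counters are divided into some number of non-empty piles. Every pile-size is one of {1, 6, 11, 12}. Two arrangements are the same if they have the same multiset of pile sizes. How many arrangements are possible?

They are:
11,12
1,1,1,1,1,6,12
1,1,1,1,1,1,1,1,1,1,1,12
1,11,11
6,6,11
1,1,1,1,1,1,6,11
1,1,1,1,1,1,1,1,1,1,1,1,11
1,1,1,1,1,6,6,6
1,1,1,1,1,1,1,1,1,1,1,6,6
1,1,1,1,1,1,1,1,1,1,1,1,1,1,1,1,1,6
1,1,1,1,1,1,1,1,1,1,1,1,1,1,1,1,1,1,1,1,1,1,1
That's 11 in total.

11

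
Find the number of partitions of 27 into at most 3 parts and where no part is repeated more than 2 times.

There are 74 such partitions.

74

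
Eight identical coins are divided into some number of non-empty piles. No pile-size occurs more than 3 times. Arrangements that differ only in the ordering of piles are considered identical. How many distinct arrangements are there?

Listing the qualifying partitions of 8:
8
7+1
6+2
6+1+1
5+3
5+2+1
5+1+1+1
4+4
4+3+1
4+2+2
4+2+1+1
3+3+2
3+3+1+1
3+2+2+1
3+2+1+1+1
2+2+2+1+1

16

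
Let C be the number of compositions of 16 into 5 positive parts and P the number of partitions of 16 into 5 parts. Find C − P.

Compositions: C(15,4) = 1365.
Unordered (partitions into 5 parts): 37.
Difference: 1365 − 37 = 1328.

1328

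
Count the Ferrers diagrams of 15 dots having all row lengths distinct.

27

There are too many to list fully; the first 12 (by largest part) are:
15
14+1
13+2
12+3
12+2+1
11+4
11+3+1
10+5
10+4+1
10+3+2
9+6
9+5+1
…and 15 more, for 27 total.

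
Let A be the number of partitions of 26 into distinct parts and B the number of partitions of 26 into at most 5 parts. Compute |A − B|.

262

Partitions of 26 into distinct parts: 165.
Partitions of 26 into at most 5 parts: 427.
|165 − 427| = 262.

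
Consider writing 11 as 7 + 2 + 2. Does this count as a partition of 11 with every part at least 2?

The parts sum to 11, and the condition 'every summand is at least 2' holds.

Yes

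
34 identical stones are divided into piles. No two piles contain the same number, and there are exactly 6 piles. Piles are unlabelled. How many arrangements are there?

71

There are 71 such partitions.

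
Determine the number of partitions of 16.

Counting exhaustively, 231 partitions satisfy the conditions.

231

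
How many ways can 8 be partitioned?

22

They are:
8
7+1
6+2
6+1+1
5+3
5+2+1
5+1+1+1
4+4
4+3+1
4+2+2
4+2+1+1
4+1+1+1+1
3+3+2
3+3+1+1
3+2+2+1
3+2+1+1+1
3+1+1+1+1+1
2+2+2+2
2+2+2+1+1
2+2+1+1+1+1
2+1+1+1+1+1+1
1+1+1+1+1+1+1+1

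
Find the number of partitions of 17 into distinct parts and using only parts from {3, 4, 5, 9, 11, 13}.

They are:
13, 4
9, 5, 3
That's 2 in total.

2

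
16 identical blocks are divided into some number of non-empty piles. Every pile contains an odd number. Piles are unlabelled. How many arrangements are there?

A partial list (first 12 by largest part):
15+1
13+3
13+1+1+1
11+5
11+3+1+1
11+1+1+1+1+1
9+7
9+5+1+1
9+3+3+1
9+3+1+1+1+1
9+1+1+1+1+1+1+1
7+7+1+1
…and 20 more, for 32 total.

32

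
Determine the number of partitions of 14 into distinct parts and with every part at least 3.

The partitions of 14 that satisfy the conditions:
14
11,3
10,4
9,5
8,6
7,4,3
6,5,3
That's 7 in total.

7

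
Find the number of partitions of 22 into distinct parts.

A full systematic count gives 89.

89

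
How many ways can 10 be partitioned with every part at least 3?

5

Listing the qualifying partitions of 10:
10
7 + 3
6 + 4
5 + 5
4 + 3 + 3
Counting gives 5.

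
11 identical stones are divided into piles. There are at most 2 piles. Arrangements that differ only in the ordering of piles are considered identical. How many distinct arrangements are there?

Enumerating:
11
10,1
9,2
8,3
7,4
6,5

6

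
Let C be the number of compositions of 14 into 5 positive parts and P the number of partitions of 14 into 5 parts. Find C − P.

Compositions: C(13,4) = 715.
Partitions of 14 into exactly 5 parts: 23.
Difference: 715 − 23 = 692.

692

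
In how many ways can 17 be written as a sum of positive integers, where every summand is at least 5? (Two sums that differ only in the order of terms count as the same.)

7

Listing the qualifying partitions of 17:
17
12+5
11+6
10+7
9+8
7+5+5
6+6+5
That's 7 in total.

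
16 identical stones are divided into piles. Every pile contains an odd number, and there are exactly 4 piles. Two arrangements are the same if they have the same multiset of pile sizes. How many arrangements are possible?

9

They are:
13, 1, 1, 1
11, 3, 1, 1
9, 5, 1, 1
9, 3, 3, 1
7, 7, 1, 1
7, 5, 3, 1
7, 3, 3, 3
5, 5, 5, 1
5, 5, 3, 3
Counting gives 9.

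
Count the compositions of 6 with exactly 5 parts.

5

Place 4 bars in the 5 internal gaps of a row of 6 dots: C(5,4) = 5.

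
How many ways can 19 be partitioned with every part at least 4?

They are:
19
15,4
14,5
13,6
12,7
11,8
11,4,4
10,9
10,5,4
9,6,4
9,5,5
8,7,4
8,6,5
7,7,5
7,6,6
7,4,4,4
6,5,4,4
5,5,5,4

18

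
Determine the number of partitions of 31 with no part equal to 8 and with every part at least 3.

A full systematic count gives 303.

303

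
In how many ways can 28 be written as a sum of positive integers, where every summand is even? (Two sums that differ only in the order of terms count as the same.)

135

Counting exhaustively, 135 partitions satisfy the conditions.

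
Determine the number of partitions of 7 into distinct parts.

Listing the qualifying partitions of 7:
7
6+1
5+2
4+3
4+2+1

5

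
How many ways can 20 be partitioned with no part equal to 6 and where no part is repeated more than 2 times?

147

Enumerating by decreasing first part gives 147 partitions in all.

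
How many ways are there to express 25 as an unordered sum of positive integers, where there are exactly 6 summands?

There are 235 such partitions.

235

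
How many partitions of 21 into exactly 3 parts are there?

There are too many to list fully; the first 12 (by largest part) are:
19, 1, 1
18, 2, 1
17, 3, 1
17, 2, 2
16, 4, 1
16, 3, 2
15, 5, 1
15, 4, 2
15, 3, 3
14, 6, 1
14, 5, 2
14, 4, 3
…and 25 more, for 37 total.

37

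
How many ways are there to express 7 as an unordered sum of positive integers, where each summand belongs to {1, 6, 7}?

3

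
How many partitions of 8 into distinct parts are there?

6

The partitions of 8 that satisfy the conditions:
8
7 + 1
6 + 2
5 + 3
5 + 2 + 1
4 + 3 + 1
That's 6 in total.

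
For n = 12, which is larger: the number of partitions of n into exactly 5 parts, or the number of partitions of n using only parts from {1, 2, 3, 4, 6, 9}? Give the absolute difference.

Partitions of 12 into exactly 5 parts: 13.
Partitions of 12 using only parts from {1, 2, 3, 4, 6, 9}: 47.
|13 − 47| = 34.

34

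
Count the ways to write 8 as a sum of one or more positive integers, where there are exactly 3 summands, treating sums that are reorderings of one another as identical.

5

Listing the qualifying partitions of 8:
6 + 1 + 1
5 + 2 + 1
4 + 3 + 1
4 + 2 + 2
3 + 3 + 2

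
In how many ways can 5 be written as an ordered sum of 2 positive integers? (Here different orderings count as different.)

4

Place 1 bars in the 4 internal gaps of a row of 5 dots: C(4,1) = 4.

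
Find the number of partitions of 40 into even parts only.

Counting exhaustively, 627 partitions satisfy the conditions.

627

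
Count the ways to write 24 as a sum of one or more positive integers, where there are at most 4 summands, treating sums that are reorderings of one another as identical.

169

Systematic enumeration (by largest part, then next-largest, …) yields 169.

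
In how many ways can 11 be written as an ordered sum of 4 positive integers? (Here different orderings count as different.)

120

A composition of 11 into 4 positive parts is chosen by placing 3 dividers among the 10 gaps between 11 units: C(10,3) = 120.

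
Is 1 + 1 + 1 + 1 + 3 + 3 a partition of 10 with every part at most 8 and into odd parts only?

The parts sum to 10, and the condition 'no summand exceeds 8' holds; the condition 'every summand is odd' holds.

Yes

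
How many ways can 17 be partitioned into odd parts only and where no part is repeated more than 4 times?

Listing the qualifying partitions of 17:
17
15, 1, 1
13, 3, 1
13, 1, 1, 1, 1
11, 5, 1
11, 3, 3
11, 3, 1, 1, 1
9, 7, 1
9, 5, 3
9, 5, 1, 1, 1
9, 3, 3, 1, 1
7, 7, 3
7, 7, 1, 1, 1
7, 5, 5
7, 5, 3, 1, 1
7, 3, 3, 3, 1
7, 3, 3, 1, 1, 1, 1
5, 5, 5, 1, 1
5, 5, 3, 3, 1
5, 5, 3, 1, 1, 1, 1
5, 3, 3, 3, 3
5, 3, 3, 3, 1, 1, 1
That's 22 in total.

22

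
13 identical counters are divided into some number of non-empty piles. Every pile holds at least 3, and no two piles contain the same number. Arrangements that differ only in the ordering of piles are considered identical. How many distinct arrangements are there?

6

They are:
13
10,3
9,4
8,5
7,6
6,4,3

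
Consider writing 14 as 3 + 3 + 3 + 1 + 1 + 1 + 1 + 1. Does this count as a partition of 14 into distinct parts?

No

The parts sum to 14, and the condition 'all summands are distinct' is violated.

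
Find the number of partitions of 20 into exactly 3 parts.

There are too many to list fully; the first 12 (by largest part) are:
18,1,1
17,2,1
16,3,1
16,2,2
15,4,1
15,3,2
14,5,1
14,4,2
14,3,3
13,6,1
13,5,2
13,4,3
…and 21 more, for 33 total.

33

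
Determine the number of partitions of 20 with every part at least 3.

A partial list (first 12 by largest part):
20
17,3
16,4
15,5
14,6
14,3,3
13,7
13,4,3
12,8
12,5,3
12,4,4
11,9
…and 37 more, for 49 total.

49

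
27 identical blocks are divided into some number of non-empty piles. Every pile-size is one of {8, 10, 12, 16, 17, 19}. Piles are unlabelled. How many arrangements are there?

2

The partitions of 27 that satisfy the conditions:
19, 8
17, 10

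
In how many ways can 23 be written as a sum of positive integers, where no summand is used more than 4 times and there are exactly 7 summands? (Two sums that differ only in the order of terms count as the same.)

Counting exhaustively, 144 partitions satisfy the conditions.

144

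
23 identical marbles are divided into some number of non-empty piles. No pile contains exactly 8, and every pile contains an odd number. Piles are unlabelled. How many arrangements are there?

Direct enumeration gives 104 partitions.

104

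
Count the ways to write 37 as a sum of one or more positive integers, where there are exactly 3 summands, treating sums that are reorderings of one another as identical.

There are 114 such partitions.

114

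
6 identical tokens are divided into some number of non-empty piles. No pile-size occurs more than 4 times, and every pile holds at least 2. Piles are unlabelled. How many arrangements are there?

Listing the qualifying partitions of 6:
6
2,4
3,3
2,2,2
Counting gives 4.

4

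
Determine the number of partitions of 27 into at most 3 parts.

75

Counting exhaustively, 75 partitions satisfy the conditions.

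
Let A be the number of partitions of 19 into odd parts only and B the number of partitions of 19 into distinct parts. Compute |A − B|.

0

Partitions of 19 into odd parts only: 54.
Partitions of 19 into distinct parts: 54.
|54 − 54| = 0.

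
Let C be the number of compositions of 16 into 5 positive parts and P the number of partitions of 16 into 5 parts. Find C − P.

Compositions: C(15,4) = 1365.
Unordered (partitions into 5 parts): 37.
Difference: 1365 − 37 = 1328.

1328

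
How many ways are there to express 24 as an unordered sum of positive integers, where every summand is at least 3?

There are 110 such partitions.

110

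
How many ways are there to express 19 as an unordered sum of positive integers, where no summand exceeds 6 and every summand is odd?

18

They are:
5,5,5,3,1
5,5,5,1,1,1,1
5,5,3,3,3
5,5,3,3,1,1,1
5,5,3,1,1,1,1,1,1
5,5,1,1,1,1,1,1,1,1,1
5,3,3,3,3,1,1
5,3,3,3,1,1,1,1,1
5,3,3,1,1,1,1,1,1,1,1
5,3,1,1,1,1,1,1,1,1,1,1,1
5,1,1,1,1,1,1,1,1,1,1,1,1,1,1
3,3,3,3,3,3,1
3,3,3,3,3,1,1,1,1
3,3,3,3,1,1,1,1,1,1,1
3,3,3,1,1,1,1,1,1,1,1,1,1
3,3,1,1,1,1,1,1,1,1,1,1,1,1,1
3,1,1,1,1,1,1,1,1,1,1,1,1,1,1,1,1
1,1,1,1,1,1,1,1,1,1,1,1,1,1,1,1,1,1,1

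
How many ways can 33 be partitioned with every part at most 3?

A full systematic count gives 108.

108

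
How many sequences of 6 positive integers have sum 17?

4368

By stars and bars with positive parts, the count is C(16,5) = 4368.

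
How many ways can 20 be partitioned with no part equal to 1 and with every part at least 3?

There are too many to list fully; the first 12 (by largest part) are:
20
17, 3
16, 4
15, 5
14, 6
14, 3, 3
13, 7
13, 4, 3
12, 8
12, 5, 3
12, 4, 4
11, 9
…and 37 more, for 49 total.

49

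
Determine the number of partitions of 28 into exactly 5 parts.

291

Direct enumeration gives 291 partitions.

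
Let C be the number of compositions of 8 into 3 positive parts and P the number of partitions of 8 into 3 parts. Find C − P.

Compositions: C(7,2) = 21.
Unordered (partitions into 3 parts): 5.
Difference: 21 − 5 = 16.

16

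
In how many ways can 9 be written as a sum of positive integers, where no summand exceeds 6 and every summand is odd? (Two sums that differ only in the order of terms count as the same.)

The partitions of 9 that satisfy the conditions:
1+3+5
1+1+1+1+5
3+3+3
1+1+1+3+3
1+1+1+1+1+1+3
1+1+1+1+1+1+1+1+1
Counting gives 6.

6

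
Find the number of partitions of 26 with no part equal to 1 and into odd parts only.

23

The partitions of 26 that satisfy the conditions:
23 + 3
21 + 5
19 + 7
17 + 9
17 + 3 + 3 + 3
15 + 11
15 + 5 + 3 + 3
13 + 13
13 + 7 + 3 + 3
13 + 5 + 5 + 3
11 + 9 + 3 + 3
11 + 7 + 5 + 3
11 + 5 + 5 + 5
11 + 3 + 3 + 3 + 3 + 3
9 + 9 + 5 + 3
9 + 7 + 7 + 3
9 + 7 + 5 + 5
9 + 5 + 3 + 3 + 3 + 3
7 + 7 + 7 + 5
7 + 7 + 3 + 3 + 3 + 3
7 + 5 + 5 + 3 + 3 + 3
5 + 5 + 5 + 5 + 3 + 3
5 + 3 + 3 + 3 + 3 + 3 + 3 + 3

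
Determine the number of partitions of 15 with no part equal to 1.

A partial list (first 12 by largest part):
15
13, 2
12, 3
11, 4
11, 2, 2
10, 5
10, 3, 2
9, 6
9, 4, 2
9, 3, 3
9, 2, 2, 2
8, 7
…and 29 more, for 41 total.

41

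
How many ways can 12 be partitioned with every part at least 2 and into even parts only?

The partitions of 12 that satisfy the conditions:
12
2,10
4,8
2,2,8
6,6
2,4,6
2,2,2,6
4,4,4
2,2,4,4
2,2,2,2,4
2,2,2,2,2,2

11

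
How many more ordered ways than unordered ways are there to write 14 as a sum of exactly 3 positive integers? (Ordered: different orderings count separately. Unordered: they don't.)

Ordered (compositions into 3 parts): C(13,2) = 78.
Partitions of 14 into exactly 3 parts: 16.
Difference: 78 − 16 = 62.

62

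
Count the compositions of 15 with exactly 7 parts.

Place 6 bars in the 14 internal gaps of a row of 15 dots: C(14,6) = 3003.

3003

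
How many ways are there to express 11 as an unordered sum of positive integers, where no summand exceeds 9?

A partial list (first 12 by largest part):
9,2
9,1,1
8,3
8,2,1
8,1,1,1
7,4
7,3,1
7,2,2
7,2,1,1
7,1,1,1,1
6,5
6,4,1
…and 42 more, for 54 total.

54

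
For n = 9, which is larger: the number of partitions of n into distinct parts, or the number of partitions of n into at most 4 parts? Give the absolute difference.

10

Partitions of 9 into distinct parts: 8.
Partitions of 9 into at most 4 parts: 18.
|8 − 18| = 10.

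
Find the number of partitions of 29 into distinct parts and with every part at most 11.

66

A partial list (first 12 by largest part):
11,10,8
11,10,7,1
11,10,6,2
11,10,5,3
11,10,5,2,1
11,10,4,3,1
11,9,8,1
11,9,7,2
11,9,6,3
11,9,6,2,1
11,9,5,4
11,9,5,3,1
…and 54 more, for 66 total.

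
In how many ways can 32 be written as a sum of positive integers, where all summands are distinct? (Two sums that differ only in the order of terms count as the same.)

390

Counting exhaustively, 390 partitions satisfy the conditions.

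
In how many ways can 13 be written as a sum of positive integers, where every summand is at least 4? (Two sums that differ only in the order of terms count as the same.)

They are:
13
4+9
5+8
6+7
4+4+5
Counting gives 5.

5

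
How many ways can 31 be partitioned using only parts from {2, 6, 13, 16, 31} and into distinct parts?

2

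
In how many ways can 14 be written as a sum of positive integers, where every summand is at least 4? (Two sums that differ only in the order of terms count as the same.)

Enumerating:
14
10,4
9,5
8,6
7,7
6,4,4
5,5,4
Counting gives 7.

7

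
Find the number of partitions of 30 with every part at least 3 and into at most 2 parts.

14

They are:
30
27,3
26,4
25,5
24,6
23,7
22,8
21,9
20,10
19,11
18,12
17,13
16,14
15,15
That's 14 in total.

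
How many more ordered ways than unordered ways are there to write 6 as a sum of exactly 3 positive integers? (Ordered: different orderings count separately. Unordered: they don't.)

Compositions: C(5,2) = 10.
Partitions of 6 into exactly 3 parts: 3.
Difference: 10 − 3 = 7.

7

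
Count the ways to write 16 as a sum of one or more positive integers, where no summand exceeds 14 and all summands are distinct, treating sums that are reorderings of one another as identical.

30

There are too many to list fully; the first 12 (by largest part) are:
14, 2
13, 3
13, 2, 1
12, 4
12, 3, 1
11, 5
11, 4, 1
11, 3, 2
10, 6
10, 5, 1
10, 4, 2
10, 3, 2, 1
…and 18 more, for 30 total.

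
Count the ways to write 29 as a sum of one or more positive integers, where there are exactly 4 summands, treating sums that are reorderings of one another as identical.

Systematic enumeration (by largest part, then next-largest, …) yields 185.

185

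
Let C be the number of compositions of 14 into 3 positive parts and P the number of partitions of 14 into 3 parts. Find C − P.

Compositions: C(13,2) = 78.
Unordered (partitions into 3 parts): 16.
Difference: 78 − 16 = 62.

62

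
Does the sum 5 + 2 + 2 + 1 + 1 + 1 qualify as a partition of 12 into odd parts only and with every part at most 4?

The parts sum to 12, and the condition 'every summand is odd' is violated.

No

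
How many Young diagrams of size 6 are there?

The partitions of 6 that satisfy the conditions:
6
5, 1
4, 2
4, 1, 1
3, 3
3, 2, 1
3, 1, 1, 1
2, 2, 2
2, 2, 1, 1
2, 1, 1, 1, 1
1, 1, 1, 1, 1, 1

11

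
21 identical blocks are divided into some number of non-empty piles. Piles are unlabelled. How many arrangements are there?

A full systematic count gives 792.

792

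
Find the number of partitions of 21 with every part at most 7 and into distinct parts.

They are:
7+6+5+3
7+6+5+2+1
7+6+4+3+1
7+5+4+3+2
6+5+4+3+2+1
Counting gives 5.

5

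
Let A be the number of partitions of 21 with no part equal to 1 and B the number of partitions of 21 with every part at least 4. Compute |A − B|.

138

Partitions of 21 with no part equal to 1: 165.
Partitions of 21 with every part at least 4: 27.
|165 − 27| = 138.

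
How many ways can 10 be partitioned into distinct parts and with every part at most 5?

3

They are:
1,4,5
2,3,5
1,2,3,4
That's 3 in total.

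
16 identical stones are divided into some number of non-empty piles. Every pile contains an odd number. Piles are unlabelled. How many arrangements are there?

32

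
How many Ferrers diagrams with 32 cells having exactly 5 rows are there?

480

There are 480 such partitions.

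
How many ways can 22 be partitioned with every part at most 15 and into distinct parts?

Systematic enumeration (by largest part, then next-largest, …) yields 75.

75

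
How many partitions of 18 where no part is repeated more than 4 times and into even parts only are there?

25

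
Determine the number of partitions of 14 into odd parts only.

Listing the qualifying partitions of 14:
13 + 1
11 + 3
11 + 1 + 1 + 1
9 + 5
9 + 3 + 1 + 1
9 + 1 + 1 + 1 + 1 + 1
7 + 7
7 + 5 + 1 + 1
7 + 3 + 3 + 1
7 + 3 + 1 + 1 + 1 + 1
7 + 1 + 1 + 1 + 1 + 1 + 1 + 1
5 + 5 + 3 + 1
5 + 5 + 1 + 1 + 1 + 1
5 + 3 + 3 + 3
5 + 3 + 3 + 1 + 1 + 1
5 + 3 + 1 + 1 + 1 + 1 + 1 + 1
5 + 1 + 1 + 1 + 1 + 1 + 1 + 1 + 1 + 1
3 + 3 + 3 + 3 + 1 + 1
3 + 3 + 3 + 1 + 1 + 1 + 1 + 1
3 + 3 + 1 + 1 + 1 + 1 + 1 + 1 + 1 + 1
3 + 1 + 1 + 1 + 1 + 1 + 1 + 1 + 1 + 1 + 1 + 1
1 + 1 + 1 + 1 + 1 + 1 + 1 + 1 + 1 + 1 + 1 + 1 + 1 + 1

22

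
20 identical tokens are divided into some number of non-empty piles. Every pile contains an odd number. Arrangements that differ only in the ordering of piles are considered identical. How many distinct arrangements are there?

64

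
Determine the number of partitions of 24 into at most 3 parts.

There are too many to list fully; the first 12 (by largest part) are:
24
23, 1
22, 2
22, 1, 1
21, 3
21, 2, 1
20, 4
20, 3, 1
20, 2, 2
19, 5
19, 4, 1
19, 3, 2
…and 49 more, for 61 total.

61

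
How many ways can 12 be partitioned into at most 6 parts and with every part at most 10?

56

There are too many to list fully; the first 12 (by largest part) are:
10, 2
10, 1, 1
9, 3
9, 2, 1
9, 1, 1, 1
8, 4
8, 3, 1
8, 2, 2
8, 2, 1, 1
8, 1, 1, 1, 1
7, 5
7, 4, 1
…and 44 more, for 56 total.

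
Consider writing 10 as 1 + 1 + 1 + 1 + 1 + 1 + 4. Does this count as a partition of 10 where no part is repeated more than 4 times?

The parts sum to 10, and the condition 'no summand is used more than 4 times' is violated.

No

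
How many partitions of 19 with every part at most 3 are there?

A partial list (first 12 by largest part):
3,3,3,3,3,3,1
3,3,3,3,3,2,2
3,3,3,3,3,2,1,1
3,3,3,3,3,1,1,1,1
3,3,3,3,2,2,2,1
3,3,3,3,2,2,1,1,1
3,3,3,3,2,1,1,1,1,1
3,3,3,3,1,1,1,1,1,1,1
3,3,3,2,2,2,2,2
3,3,3,2,2,2,2,1,1
3,3,3,2,2,2,1,1,1,1
3,3,3,2,2,1,1,1,1,1,1
…and 28 more, for 40 total.

40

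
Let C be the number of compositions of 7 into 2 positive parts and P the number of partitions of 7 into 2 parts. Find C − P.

3

Compositions: C(6,1) = 6.
Unordered (partitions into 2 parts): 3.
Difference: 6 − 3 = 3.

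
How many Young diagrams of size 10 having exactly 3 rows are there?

8

Listing the qualifying partitions of 10:
8,1,1
7,2,1
6,3,1
6,2,2
5,4,1
5,3,2
4,4,2
4,3,3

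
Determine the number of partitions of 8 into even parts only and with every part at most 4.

The partitions of 8 that satisfy the conditions:
4+4
4+2+2
2+2+2+2

3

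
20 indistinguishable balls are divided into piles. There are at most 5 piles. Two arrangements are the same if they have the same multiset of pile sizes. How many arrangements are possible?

192

Enumerating by decreasing first part gives 192 partitions in all.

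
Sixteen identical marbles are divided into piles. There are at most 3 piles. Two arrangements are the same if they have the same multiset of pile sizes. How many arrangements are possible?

A partial list (first 12 by largest part):
16
15, 1
14, 2
14, 1, 1
13, 3
13, 2, 1
12, 4
12, 3, 1
12, 2, 2
11, 5
11, 4, 1
11, 3, 2
…and 18 more, for 30 total.

30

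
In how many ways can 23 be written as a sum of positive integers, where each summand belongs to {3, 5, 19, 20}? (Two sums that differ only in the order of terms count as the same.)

3

They are:
20, 3
5, 5, 5, 5, 3
5, 3, 3, 3, 3, 3, 3
That's 3 in total.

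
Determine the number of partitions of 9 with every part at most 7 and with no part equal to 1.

Listing the qualifying partitions of 9:
2 + 7
3 + 6
4 + 5
2 + 2 + 5
2 + 3 + 4
3 + 3 + 3
2 + 2 + 2 + 3
That's 7 in total.

7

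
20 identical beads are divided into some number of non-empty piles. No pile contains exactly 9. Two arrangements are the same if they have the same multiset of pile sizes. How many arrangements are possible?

Systematic enumeration (by largest part, then next-largest, …) yields 571.

571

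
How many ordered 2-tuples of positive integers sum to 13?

12

Place 1 bars in the 12 internal gaps of a row of 13 dots: C(12,1) = 12.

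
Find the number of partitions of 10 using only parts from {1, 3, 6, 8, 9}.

Enumerating:
9+1
8+1+1
6+3+1
6+1+1+1+1
3+3+3+1
3+3+1+1+1+1
3+1+1+1+1+1+1+1
1+1+1+1+1+1+1+1+1+1

8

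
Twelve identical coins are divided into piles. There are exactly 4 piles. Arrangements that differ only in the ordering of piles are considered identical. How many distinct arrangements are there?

Enumerating:
9 + 1 + 1 + 1
8 + 2 + 1 + 1
7 + 3 + 1 + 1
7 + 2 + 2 + 1
6 + 4 + 1 + 1
6 + 3 + 2 + 1
6 + 2 + 2 + 2
5 + 5 + 1 + 1
5 + 4 + 2 + 1
5 + 3 + 3 + 1
5 + 3 + 2 + 2
4 + 4 + 3 + 1
4 + 4 + 2 + 2
4 + 3 + 3 + 2
3 + 3 + 3 + 3
That's 15 in total.

15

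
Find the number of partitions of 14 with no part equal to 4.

93

Systematic enumeration (by largest part, then next-largest, …) yields 93.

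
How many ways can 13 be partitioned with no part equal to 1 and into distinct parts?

10

They are:
13
11+2
10+3
9+4
8+5
8+3+2
7+6
7+4+2
6+5+2
6+4+3
Counting gives 10.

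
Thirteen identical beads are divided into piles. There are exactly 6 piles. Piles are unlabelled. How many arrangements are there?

They are:
8 + 1 + 1 + 1 + 1 + 1
7 + 2 + 1 + 1 + 1 + 1
6 + 3 + 1 + 1 + 1 + 1
6 + 2 + 2 + 1 + 1 + 1
5 + 4 + 1 + 1 + 1 + 1
5 + 3 + 2 + 1 + 1 + 1
5 + 2 + 2 + 2 + 1 + 1
4 + 4 + 2 + 1 + 1 + 1
4 + 3 + 3 + 1 + 1 + 1
4 + 3 + 2 + 2 + 1 + 1
4 + 2 + 2 + 2 + 2 + 1
3 + 3 + 3 + 2 + 1 + 1
3 + 3 + 2 + 2 + 2 + 1
3 + 2 + 2 + 2 + 2 + 2
That's 14 in total.

14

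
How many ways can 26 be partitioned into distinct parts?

165

Systematic enumeration (by largest part, then next-largest, …) yields 165.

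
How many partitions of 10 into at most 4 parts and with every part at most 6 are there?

16

They are:
6 + 4
6 + 3 + 1
6 + 2 + 2
6 + 2 + 1 + 1
5 + 5
5 + 4 + 1
5 + 3 + 2
5 + 3 + 1 + 1
5 + 2 + 2 + 1
4 + 4 + 2
4 + 4 + 1 + 1
4 + 3 + 3
4 + 3 + 2 + 1
4 + 2 + 2 + 2
3 + 3 + 3 + 1
3 + 3 + 2 + 2
That's 16 in total.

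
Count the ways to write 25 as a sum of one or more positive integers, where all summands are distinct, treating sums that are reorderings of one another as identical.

142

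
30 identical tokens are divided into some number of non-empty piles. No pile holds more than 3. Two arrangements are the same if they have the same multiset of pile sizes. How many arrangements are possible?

91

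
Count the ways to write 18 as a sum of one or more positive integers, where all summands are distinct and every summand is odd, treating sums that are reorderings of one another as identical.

5

The partitions of 18 that satisfy the conditions:
17,1
15,3
13,5
11,7
9,5,3,1
Counting gives 5.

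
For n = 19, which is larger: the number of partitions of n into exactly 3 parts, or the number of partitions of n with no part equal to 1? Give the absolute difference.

Partitions of 19 into exactly 3 parts: 30.
Partitions of 19 with no part equal to 1: 105.
|30 − 105| = 75.

75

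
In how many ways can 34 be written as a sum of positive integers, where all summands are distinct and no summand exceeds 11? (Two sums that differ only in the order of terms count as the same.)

There are too many to list fully; the first 12 (by largest part) are:
11,10,9,4
11,10,9,3,1
11,10,8,5
11,10,8,4,1
11,10,8,3,2
11,10,7,6
11,10,7,5,1
11,10,7,4,2
11,10,7,3,2,1
11,10,6,5,2
11,10,6,4,3
11,10,6,4,2,1
…and 57 more, for 69 total.

69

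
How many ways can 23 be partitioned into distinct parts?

104

Systematic enumeration (by largest part, then next-largest, …) yields 104.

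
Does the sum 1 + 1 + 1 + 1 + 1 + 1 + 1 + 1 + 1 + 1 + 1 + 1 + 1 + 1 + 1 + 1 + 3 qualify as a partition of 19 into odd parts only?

Yes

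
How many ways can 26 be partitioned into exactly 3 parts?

56

There are too many to list fully; the first 12 (by largest part) are:
24+1+1
23+2+1
22+3+1
22+2+2
21+4+1
21+3+2
20+5+1
20+4+2
20+3+3
19+6+1
19+5+2
19+4+3
…and 44 more, for 56 total.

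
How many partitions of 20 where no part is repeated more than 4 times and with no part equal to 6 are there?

309

Enumerating by decreasing first part gives 309 partitions in all.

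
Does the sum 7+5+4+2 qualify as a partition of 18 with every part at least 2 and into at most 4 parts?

Yes

The parts sum to 18, and the condition 'every summand is at least 2' holds; the condition 'there are at most 4 summands' holds.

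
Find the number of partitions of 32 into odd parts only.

390

Systematic enumeration (by largest part, then next-largest, …) yields 390.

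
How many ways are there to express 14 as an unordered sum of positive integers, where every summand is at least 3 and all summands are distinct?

7

The partitions of 14 that satisfy the conditions:
14
11,3
10,4
9,5
8,6
7,4,3
6,5,3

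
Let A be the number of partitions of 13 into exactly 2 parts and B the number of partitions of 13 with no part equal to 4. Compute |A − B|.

Partitions of 13 into exactly 2 parts: 6.
Partitions of 13 with no part equal to 4: 71.
|6 − 71| = 65.

65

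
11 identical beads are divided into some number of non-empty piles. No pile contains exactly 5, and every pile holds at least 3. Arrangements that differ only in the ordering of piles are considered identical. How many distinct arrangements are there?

4

Listing the qualifying partitions of 11:
11
8+3
7+4
4+4+3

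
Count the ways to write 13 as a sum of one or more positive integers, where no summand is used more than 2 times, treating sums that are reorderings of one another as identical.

There are too many to list fully; the first 12 (by largest part) are:
13
12,1
11,2
11,1,1
10,3
10,2,1
9,4
9,3,1
9,2,2
9,2,1,1
8,5
8,4,1
…and 32 more, for 44 total.

44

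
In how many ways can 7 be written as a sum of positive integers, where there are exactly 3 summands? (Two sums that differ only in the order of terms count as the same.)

Listing the qualifying partitions of 7:
5 + 1 + 1
4 + 2 + 1
3 + 3 + 1
3 + 2 + 2
Counting gives 4.

4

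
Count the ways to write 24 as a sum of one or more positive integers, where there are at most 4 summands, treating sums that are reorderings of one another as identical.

Systematic enumeration (by largest part, then next-largest, …) yields 169.

169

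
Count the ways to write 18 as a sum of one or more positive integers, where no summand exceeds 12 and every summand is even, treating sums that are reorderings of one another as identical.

26

There are too many to list fully; the first 12 (by largest part) are:
12, 6
12, 4, 2
12, 2, 2, 2
10, 8
10, 6, 2
10, 4, 4
10, 4, 2, 2
10, 2, 2, 2, 2
8, 8, 2
8, 6, 4
8, 6, 2, 2
8, 4, 4, 2
…and 14 more, for 26 total.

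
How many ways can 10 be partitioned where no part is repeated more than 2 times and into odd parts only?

Enumerating:
1 + 9
3 + 7
5 + 5
1 + 1 + 3 + 5

4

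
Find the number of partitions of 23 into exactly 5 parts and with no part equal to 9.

Enumerating by decreasing first part gives 118 partitions in all.

118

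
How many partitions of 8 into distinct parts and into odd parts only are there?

2

Listing the qualifying partitions of 8:
1, 7
3, 5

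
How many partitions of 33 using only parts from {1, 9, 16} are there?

7

Enumerating:
1 + 16 + 16
1 + 1 + 1 + 1 + 1 + 1 + 1 + 1 + 9 + 16
1 + 1 + 1 + 1 + 1 + 1 + 1 + 1 + 1 + 1 + 1 + 1 + 1 + 1 + 1 + 1 + 1 + 16
1 + 1 + 1 + 1 + 1 + 1 + 9 + 9 + 9
1 + 1 + 1 + 1 + 1 + 1 + 1 + 1 + 1 + 1 + 1 + 1 + 1 + 1 + 1 + 9 + 9
1 + 1 + 1 + 1 + 1 + 1 + 1 + 1 + 1 + 1 + 1 + 1 + 1 + 1 + 1 + 1 + 1 + 1 + 1 + 1 + 1 + 1 + 1 + 1 + 9
1 + 1 + 1 + 1 + 1 + 1 + 1 + 1 + 1 + 1 + 1 + 1 + 1 + 1 + 1 + 1 + 1 + 1 + 1 + 1 + 1 + 1 + 1 + 1 + 1 + 1 + 1 + 1 + 1 + 1 + 1 + 1 + 1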